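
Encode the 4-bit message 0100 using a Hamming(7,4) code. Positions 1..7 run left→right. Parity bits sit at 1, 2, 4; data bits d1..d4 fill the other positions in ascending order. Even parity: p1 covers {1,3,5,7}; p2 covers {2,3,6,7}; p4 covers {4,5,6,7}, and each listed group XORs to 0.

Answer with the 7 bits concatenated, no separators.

1001100

Place data at non-parity positions: p1 p2 0 p4 1 0 0
p1 (pos 1,3,5,7): XOR of data positions = 0⊕1⊕0 = 1
p2 (pos 2,3,6,7): XOR of data positions = 0⊕0⊕0 = 0
p4 (pos 4,5,6,7): XOR of data positions = 1⊕0⊕0 = 1
Codeword: 1001100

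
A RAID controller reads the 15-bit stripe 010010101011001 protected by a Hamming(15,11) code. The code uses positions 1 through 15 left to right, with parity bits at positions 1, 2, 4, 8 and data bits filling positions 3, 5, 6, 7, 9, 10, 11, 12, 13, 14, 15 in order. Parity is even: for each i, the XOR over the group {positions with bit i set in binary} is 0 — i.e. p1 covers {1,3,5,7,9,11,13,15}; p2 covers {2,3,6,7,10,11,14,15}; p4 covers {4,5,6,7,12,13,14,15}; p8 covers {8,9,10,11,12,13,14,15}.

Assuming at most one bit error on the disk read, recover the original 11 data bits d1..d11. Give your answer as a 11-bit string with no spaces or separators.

s1 (pos 1,3,5,7,9,11,13,15): 0⊕0⊕1⊕1⊕1⊕1⊕0⊕1 = 1
s2 (pos 2,3,6,7,10,11,14,15): 1⊕0⊕0⊕1⊕0⊕1⊕0⊕1 = 0
s4 (pos 4,5,6,7,12,13,14,15): 0⊕1⊕0⊕1⊕1⊕0⊕0⊕1 = 0
s8 (pos 8,9,10,11,12,13,14,15): 0⊕1⊕0⊕1⊕1⊕0⊕0⊕1 = 0
Syndrome s8…s1 = 0001 → error at position 1.
Flip position 1: 010010101011001 → 110010101011001
Read data bits from positions 3,5,6,7,9,10,11,12,13,14,15: 01011011001

01011011001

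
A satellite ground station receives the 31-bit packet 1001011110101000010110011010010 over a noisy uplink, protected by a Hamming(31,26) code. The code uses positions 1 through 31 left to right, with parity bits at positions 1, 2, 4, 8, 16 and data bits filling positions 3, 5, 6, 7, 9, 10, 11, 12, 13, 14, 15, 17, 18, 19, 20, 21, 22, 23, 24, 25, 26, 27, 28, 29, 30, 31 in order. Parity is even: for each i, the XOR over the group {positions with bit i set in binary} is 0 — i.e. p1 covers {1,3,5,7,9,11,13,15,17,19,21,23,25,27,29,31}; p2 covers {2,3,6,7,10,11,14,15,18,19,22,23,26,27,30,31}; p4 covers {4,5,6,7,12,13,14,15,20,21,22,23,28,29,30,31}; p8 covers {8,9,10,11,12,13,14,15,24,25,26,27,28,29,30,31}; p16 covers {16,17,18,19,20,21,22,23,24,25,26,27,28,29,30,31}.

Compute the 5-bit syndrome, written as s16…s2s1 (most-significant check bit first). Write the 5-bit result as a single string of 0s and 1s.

10100

s1 (pos 1,3,5,7,9,11,13,15,17,19,21,23,25,27,29,31): 1⊕0⊕0⊕1⊕1⊕1⊕1⊕0⊕0⊕0⊕1⊕0⊕1⊕1⊕0⊕0 = 0
s2 (pos 2,3,6,7,10,11,14,15,18,19,22,23,26,27,30,31): 0⊕0⊕1⊕1⊕0⊕1⊕0⊕0⊕1⊕0⊕0⊕0⊕0⊕1⊕1⊕0 = 0
s4 (pos 4,5,6,7,12,13,14,15,20,21,22,23,28,29,30,31): 1⊕0⊕1⊕1⊕0⊕1⊕0⊕0⊕1⊕1⊕0⊕0⊕0⊕0⊕1⊕0 = 1
s8 (pos 8,9,10,11,12,13,14,15,24,25,26,27,28,29,30,31): 1⊕1⊕0⊕1⊕0⊕1⊕0⊕0⊕1⊕1⊕0⊕1⊕0⊕0⊕1⊕0 = 0
s16 (pos 16,17,18,19,20,21,22,23,24,25,26,27,28,29,30,31): 0⊕0⊕1⊕0⊕1⊕1⊕0⊕0⊕1⊕1⊕0⊕1⊕0⊕0⊕1⊕0 = 1
Syndrome s16…s1 = 10100 → error at position 20.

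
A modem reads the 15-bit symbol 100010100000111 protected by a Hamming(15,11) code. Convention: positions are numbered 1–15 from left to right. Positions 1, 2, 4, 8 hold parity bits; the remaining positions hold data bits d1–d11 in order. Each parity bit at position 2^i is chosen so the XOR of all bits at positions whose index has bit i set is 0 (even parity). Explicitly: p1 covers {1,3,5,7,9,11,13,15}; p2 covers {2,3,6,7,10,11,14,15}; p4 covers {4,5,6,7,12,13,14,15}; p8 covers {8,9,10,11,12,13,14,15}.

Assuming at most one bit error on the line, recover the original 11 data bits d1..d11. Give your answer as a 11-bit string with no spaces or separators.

01010000110

s1 (pos 1,3,5,7,9,11,13,15): 1⊕0⊕1⊕1⊕0⊕0⊕1⊕1 = 1
s2 (pos 2,3,6,7,10,11,14,15): 0⊕0⊕0⊕1⊕0⊕0⊕1⊕1 = 1
s4 (pos 4,5,6,7,12,13,14,15): 0⊕1⊕0⊕1⊕0⊕1⊕1⊕1 = 1
s8 (pos 8,9,10,11,12,13,14,15): 0⊕0⊕0⊕0⊕0⊕1⊕1⊕1 = 1
Syndrome s8…s1 = 1111 → error at position 15.
Flip position 15: 100010100000111 → 100010100000110
Read data bits from positions 3,5,6,7,9,10,11,12,13,14,15: 01010000110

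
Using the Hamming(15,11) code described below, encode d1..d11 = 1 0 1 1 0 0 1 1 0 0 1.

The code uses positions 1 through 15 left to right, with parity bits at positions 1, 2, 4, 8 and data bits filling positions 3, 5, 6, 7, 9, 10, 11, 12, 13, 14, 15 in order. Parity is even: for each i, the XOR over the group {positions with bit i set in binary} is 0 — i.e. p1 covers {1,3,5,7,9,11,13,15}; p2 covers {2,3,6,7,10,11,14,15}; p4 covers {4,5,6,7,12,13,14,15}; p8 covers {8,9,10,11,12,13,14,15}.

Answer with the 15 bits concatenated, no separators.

011001110011001

Place data at non-parity positions: p1 p2 1 p4 0 1 1 p8 0 0 1 1 0 0 1
p1 (pos 1,3,5,7,9,11,13,15): XOR of data positions = 1⊕0⊕1⊕0⊕1⊕0⊕1 = 0
p2 (pos 2,3,6,7,10,11,14,15): XOR of data positions = 1⊕1⊕1⊕0⊕1⊕0⊕1 = 1
p4 (pos 4,5,6,7,12,13,14,15): XOR of data positions = 0⊕1⊕1⊕1⊕0⊕0⊕1 = 0
p8 (pos 8,9,10,11,12,13,14,15): XOR of data positions = 0⊕0⊕1⊕1⊕0⊕0⊕1 = 1
Codeword: 011001110011001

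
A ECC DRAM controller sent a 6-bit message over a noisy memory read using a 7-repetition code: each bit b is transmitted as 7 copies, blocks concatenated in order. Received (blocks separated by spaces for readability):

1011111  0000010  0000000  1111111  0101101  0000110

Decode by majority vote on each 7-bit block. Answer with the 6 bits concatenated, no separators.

100110

Block 1 (1011111): 6 ones → 1
Block 2 (0000010): 1 one → 0
Block 3 (0000000): 0 ones → 0
Block 4 (1111111): 7 ones → 1
Block 5 (0101101): 4 ones → 1
Block 6 (0000110): 2 ones → 0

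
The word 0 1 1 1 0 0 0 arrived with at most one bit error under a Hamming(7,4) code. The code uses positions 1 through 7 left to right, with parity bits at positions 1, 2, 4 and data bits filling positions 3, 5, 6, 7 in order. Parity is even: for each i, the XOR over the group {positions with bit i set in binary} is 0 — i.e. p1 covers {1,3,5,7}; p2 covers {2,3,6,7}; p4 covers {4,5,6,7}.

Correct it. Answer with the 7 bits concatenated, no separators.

s1 (pos 1,3,5,7): 0⊕1⊕0⊕0 = 1
s2 (pos 2,3,6,7): 1⊕1⊕0⊕0 = 0
s4 (pos 4,5,6,7): 1⊕0⊕0⊕0 = 1
Syndrome s4…s1 = 101 → error at position 5.
Flip position 5: 0111000 → 0111100

0111100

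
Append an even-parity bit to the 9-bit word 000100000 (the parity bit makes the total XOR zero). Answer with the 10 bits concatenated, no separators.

0001000001

XOR of the 9 data bits: 0⊕0⊕0⊕1⊕0⊕0⊕0⊕0⊕0 = 1
Parity bit = 1 (so all 10 bits XOR to 0).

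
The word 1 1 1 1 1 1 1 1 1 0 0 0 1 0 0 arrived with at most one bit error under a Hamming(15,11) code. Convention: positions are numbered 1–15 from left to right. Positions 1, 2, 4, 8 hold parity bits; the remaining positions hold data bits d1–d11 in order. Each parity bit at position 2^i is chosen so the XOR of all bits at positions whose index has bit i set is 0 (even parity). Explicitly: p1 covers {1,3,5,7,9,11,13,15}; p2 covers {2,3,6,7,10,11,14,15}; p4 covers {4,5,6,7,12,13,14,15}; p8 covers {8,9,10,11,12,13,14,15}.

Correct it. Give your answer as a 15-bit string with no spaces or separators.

111111111001100

s1 (pos 1,3,5,7,9,11,13,15): 1⊕1⊕1⊕1⊕1⊕0⊕1⊕0 = 0
s2 (pos 2,3,6,7,10,11,14,15): 1⊕1⊕1⊕1⊕0⊕0⊕0⊕0 = 0
s4 (pos 4,5,6,7,12,13,14,15): 1⊕1⊕1⊕1⊕0⊕1⊕0⊕0 = 1
s8 (pos 8,9,10,11,12,13,14,15): 1⊕1⊕0⊕0⊕0⊕1⊕0⊕0 = 1
Syndrome s8…s1 = 1100 → error at position 12.
Flip position 12: 111111111000100 → 111111111001100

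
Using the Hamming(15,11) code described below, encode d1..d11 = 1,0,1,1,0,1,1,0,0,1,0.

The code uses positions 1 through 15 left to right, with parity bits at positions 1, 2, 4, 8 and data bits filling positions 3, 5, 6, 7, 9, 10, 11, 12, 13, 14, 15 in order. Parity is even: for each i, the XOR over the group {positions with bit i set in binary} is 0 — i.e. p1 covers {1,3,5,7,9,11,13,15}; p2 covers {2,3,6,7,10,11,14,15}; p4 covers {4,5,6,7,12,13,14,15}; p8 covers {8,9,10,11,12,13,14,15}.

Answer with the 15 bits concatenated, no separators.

101101110110010

Place data at non-parity positions: p1 p2 1 p4 0 1 1 p8 0 1 1 0 0 1 0
p1 (pos 1,3,5,7,9,11,13,15): XOR of data positions = 1⊕0⊕1⊕0⊕1⊕0⊕0 = 1
p2 (pos 2,3,6,7,10,11,14,15): XOR of data positions = 1⊕1⊕1⊕1⊕1⊕1⊕0 = 0
p4 (pos 4,5,6,7,12,13,14,15): XOR of data positions = 0⊕1⊕1⊕0⊕0⊕1⊕0 = 1
p8 (pos 8,9,10,11,12,13,14,15): XOR of data positions = 0⊕1⊕1⊕0⊕0⊕1⊕0 = 1
Codeword: 101101110110010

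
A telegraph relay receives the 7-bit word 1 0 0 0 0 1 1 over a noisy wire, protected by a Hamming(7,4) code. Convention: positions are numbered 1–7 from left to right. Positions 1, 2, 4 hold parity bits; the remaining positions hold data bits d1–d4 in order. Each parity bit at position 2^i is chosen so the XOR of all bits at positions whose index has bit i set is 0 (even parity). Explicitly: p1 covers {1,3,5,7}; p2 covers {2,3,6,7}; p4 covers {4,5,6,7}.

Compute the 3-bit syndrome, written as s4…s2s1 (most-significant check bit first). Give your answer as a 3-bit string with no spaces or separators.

s1 (pos 1,3,5,7): 1⊕0⊕0⊕1 = 0
s2 (pos 2,3,6,7): 0⊕0⊕1⊕1 = 0
s4 (pos 4,5,6,7): 0⊕0⊕1⊕1 = 0
Syndrome s4…s1 = 000 → no error.

000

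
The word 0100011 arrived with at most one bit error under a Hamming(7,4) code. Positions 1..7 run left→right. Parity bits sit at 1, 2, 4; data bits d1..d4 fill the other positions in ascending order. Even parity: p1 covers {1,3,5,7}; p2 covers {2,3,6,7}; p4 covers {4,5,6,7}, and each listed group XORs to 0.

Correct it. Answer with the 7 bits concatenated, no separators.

0110011

s1 (pos 1,3,5,7): 0⊕0⊕0⊕1 = 1
s2 (pos 2,3,6,7): 1⊕0⊕1⊕1 = 1
s4 (pos 4,5,6,7): 0⊕0⊕1⊕1 = 0
Syndrome s4…s1 = 011 → error at position 3.
Flip position 3: 0100011 → 0110011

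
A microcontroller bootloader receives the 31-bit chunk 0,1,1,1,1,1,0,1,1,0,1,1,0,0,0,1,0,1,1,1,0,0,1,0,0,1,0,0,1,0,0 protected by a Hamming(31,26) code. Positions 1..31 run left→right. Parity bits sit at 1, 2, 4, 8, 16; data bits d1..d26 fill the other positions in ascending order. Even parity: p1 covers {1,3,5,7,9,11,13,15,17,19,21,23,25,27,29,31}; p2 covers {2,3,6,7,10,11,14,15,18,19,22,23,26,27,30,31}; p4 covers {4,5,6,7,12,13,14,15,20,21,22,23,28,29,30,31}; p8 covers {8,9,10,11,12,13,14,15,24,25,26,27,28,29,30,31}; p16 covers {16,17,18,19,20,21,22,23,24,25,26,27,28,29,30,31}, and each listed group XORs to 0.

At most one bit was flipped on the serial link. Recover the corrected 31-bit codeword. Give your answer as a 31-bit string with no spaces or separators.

0111110110110001011110100100100

s1 (pos 1,3,5,7,9,11,13,15,17,19,21,23,25,27,29,31): 0⊕1⊕1⊕0⊕1⊕1⊕0⊕0⊕0⊕1⊕0⊕1⊕0⊕0⊕1⊕0 = 1
s2 (pos 2,3,6,7,10,11,14,15,18,19,22,23,26,27,30,31): 1⊕1⊕1⊕0⊕0⊕1⊕0⊕0⊕1⊕1⊕0⊕1⊕1⊕0⊕0⊕0 = 0
s4 (pos 4,5,6,7,12,13,14,15,20,21,22,23,28,29,30,31): 1⊕1⊕1⊕0⊕1⊕0⊕0⊕0⊕1⊕0⊕0⊕1⊕0⊕1⊕0⊕0 = 1
s8 (pos 8,9,10,11,12,13,14,15,24,25,26,27,28,29,30,31): 1⊕1⊕0⊕1⊕1⊕0⊕0⊕0⊕0⊕0⊕1⊕0⊕0⊕1⊕0⊕0 = 0
s16 (pos 16,17,18,19,20,21,22,23,24,25,26,27,28,29,30,31): 1⊕0⊕1⊕1⊕1⊕0⊕0⊕1⊕0⊕0⊕1⊕0⊕0⊕1⊕0⊕0 = 1
Syndrome s16…s1 = 10101 → error at position 21.
Flip position 21: 0111110110110001011100100100100 → 0111110110110001011110100100100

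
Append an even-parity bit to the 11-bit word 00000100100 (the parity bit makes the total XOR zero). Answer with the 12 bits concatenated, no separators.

000001001000

XOR of the 11 data bits: 0⊕0⊕0⊕0⊕0⊕1⊕0⊕0⊕1⊕0⊕0 = 0
Parity bit = 0 (so all 12 bits XOR to 0).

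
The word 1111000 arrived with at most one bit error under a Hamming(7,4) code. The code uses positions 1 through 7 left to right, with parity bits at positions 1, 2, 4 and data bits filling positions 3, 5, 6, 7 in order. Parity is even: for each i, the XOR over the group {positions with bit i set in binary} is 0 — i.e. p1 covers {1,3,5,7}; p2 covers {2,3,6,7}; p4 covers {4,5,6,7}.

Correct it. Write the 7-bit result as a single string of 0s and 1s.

s1 (pos 1,3,5,7): 1⊕1⊕0⊕0 = 0
s2 (pos 2,3,6,7): 1⊕1⊕0⊕0 = 0
s4 (pos 4,5,6,7): 1⊕0⊕0⊕0 = 1
Syndrome s4…s1 = 100 → error at position 4.
Flip position 4: 1111000 → 1110000

1110000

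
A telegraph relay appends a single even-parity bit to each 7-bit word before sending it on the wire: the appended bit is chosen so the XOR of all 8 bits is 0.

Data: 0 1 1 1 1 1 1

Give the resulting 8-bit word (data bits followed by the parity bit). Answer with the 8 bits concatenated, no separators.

XOR of the 7 data bits: 0⊕1⊕1⊕1⊕1⊕1⊕1 = 0
Parity bit = 0 (so all 8 bits XOR to 0).

01111110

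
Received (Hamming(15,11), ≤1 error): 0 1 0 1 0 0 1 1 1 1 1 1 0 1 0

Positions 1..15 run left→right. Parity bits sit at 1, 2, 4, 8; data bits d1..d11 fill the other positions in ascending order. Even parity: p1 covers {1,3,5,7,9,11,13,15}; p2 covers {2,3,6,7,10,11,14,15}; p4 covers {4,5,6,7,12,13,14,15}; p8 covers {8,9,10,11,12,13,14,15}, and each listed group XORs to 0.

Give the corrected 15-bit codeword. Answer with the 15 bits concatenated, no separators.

s1 (pos 1,3,5,7,9,11,13,15): 0⊕0⊕0⊕1⊕1⊕1⊕0⊕0 = 1
s2 (pos 2,3,6,7,10,11,14,15): 1⊕0⊕0⊕1⊕1⊕1⊕1⊕0 = 1
s4 (pos 4,5,6,7,12,13,14,15): 1⊕0⊕0⊕1⊕1⊕0⊕1⊕0 = 0
s8 (pos 8,9,10,11,12,13,14,15): 1⊕1⊕1⊕1⊕1⊕0⊕1⊕0 = 0
Syndrome s8…s1 = 0011 → error at position 3.
Flip position 3: 010100111111010 → 011100111111010

011100111111010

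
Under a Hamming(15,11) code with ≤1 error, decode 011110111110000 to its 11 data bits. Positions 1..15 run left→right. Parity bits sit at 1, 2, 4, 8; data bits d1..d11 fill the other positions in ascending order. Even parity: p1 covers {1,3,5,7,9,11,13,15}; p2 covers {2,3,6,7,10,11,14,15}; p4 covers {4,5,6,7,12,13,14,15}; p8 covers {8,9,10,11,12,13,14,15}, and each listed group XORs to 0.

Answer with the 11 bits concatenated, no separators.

11001110000

s1 (pos 1,3,5,7,9,11,13,15): 0⊕1⊕1⊕1⊕1⊕1⊕0⊕0 = 1
s2 (pos 2,3,6,7,10,11,14,15): 1⊕1⊕0⊕1⊕1⊕1⊕0⊕0 = 1
s4 (pos 4,5,6,7,12,13,14,15): 1⊕1⊕0⊕1⊕0⊕0⊕0⊕0 = 1
s8 (pos 8,9,10,11,12,13,14,15): 1⊕1⊕1⊕1⊕0⊕0⊕0⊕0 = 0
Syndrome s8…s1 = 0111 → error at position 7.
Flip position 7: 011110111110000 → 011110011110000
Read data bits from positions 3,5,6,7,9,10,11,12,13,14,15: 11001110000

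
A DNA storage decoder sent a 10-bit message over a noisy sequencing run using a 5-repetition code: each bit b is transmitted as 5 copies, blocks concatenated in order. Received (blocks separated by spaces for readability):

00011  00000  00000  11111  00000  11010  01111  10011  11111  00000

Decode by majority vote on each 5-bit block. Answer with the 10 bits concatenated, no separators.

0001011110

Block 1 (00011): 2 ones → 0
Block 2 (00000): 0 ones → 0
Block 3 (00000): 0 ones → 0
Block 4 (11111): 5 ones → 1
Block 5 (00000): 0 ones → 0
Block 6 (11010): 3 ones → 1
Block 7 (01111): 4 ones → 1
Block 8 (10011): 3 ones → 1
Block 9 (11111): 5 ones → 1
Block 10 (00000): 0 ones → 0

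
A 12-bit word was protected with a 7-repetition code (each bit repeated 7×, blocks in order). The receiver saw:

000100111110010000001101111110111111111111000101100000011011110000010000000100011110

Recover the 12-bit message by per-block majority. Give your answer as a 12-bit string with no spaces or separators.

010111001001

Block 1 (0001001): 2 ones → 0
Block 2 (1111001): 5 ones → 1
Block 3 (0000001): 1 one → 0
Block 4 (1011111): 6 ones → 1
Block 5 (1011111): 6 ones → 1
Block 6 (1111111): 7 ones → 1
Block 7 (0001011): 3 ones → 0
Block 8 (0000001): 1 one → 0
Block 9 (1011110): 5 ones → 1
Block 10 (0000100): 1 one → 0
Block 11 (0000010): 1 one → 0
Block 12 (0011110): 4 ones → 1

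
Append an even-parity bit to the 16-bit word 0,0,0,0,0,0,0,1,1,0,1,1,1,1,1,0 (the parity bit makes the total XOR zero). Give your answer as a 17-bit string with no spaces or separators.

00000001101111101

XOR of the 16 data bits: 0⊕0⊕0⊕0⊕0⊕0⊕0⊕1⊕1⊕0⊕1⊕1⊕1⊕1⊕1⊕0 = 1
Parity bit = 1 (so all 17 bits XOR to 0).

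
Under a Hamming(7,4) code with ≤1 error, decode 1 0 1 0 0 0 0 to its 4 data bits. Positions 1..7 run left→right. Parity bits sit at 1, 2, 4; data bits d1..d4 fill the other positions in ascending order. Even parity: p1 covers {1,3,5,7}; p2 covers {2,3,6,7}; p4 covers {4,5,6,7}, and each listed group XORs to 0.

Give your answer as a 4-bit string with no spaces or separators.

1000

s1 (pos 1,3,5,7): 1⊕1⊕0⊕0 = 0
s2 (pos 2,3,6,7): 0⊕1⊕0⊕0 = 1
s4 (pos 4,5,6,7): 0⊕0⊕0⊕0 = 0
Syndrome s4…s1 = 010 → error at position 2.
Flip position 2: 1010000 → 1110000
Read data bits from positions 3,5,6,7: 1000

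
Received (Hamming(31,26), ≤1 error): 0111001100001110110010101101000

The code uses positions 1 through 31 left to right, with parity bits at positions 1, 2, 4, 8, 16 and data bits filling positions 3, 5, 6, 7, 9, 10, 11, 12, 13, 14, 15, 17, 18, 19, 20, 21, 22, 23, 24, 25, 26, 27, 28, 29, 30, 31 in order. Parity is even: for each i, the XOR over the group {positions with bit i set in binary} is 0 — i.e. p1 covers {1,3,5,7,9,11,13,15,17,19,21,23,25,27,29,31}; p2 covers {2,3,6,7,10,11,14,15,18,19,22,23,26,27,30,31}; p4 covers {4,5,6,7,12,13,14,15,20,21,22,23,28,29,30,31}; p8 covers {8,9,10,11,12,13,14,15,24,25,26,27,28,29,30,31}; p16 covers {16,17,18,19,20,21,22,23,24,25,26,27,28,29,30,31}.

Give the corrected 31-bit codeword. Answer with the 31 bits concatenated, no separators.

0111001100001110110010111101000

s1 (pos 1,3,5,7,9,11,13,15,17,19,21,23,25,27,29,31): 0⊕1⊕0⊕1⊕0⊕0⊕1⊕1⊕1⊕0⊕1⊕1⊕1⊕0⊕0⊕0 = 0
s2 (pos 2,3,6,7,10,11,14,15,18,19,22,23,26,27,30,31): 1⊕1⊕0⊕1⊕0⊕0⊕1⊕1⊕1⊕0⊕0⊕1⊕1⊕0⊕0⊕0 = 0
s4 (pos 4,5,6,7,12,13,14,15,20,21,22,23,28,29,30,31): 1⊕0⊕0⊕1⊕0⊕1⊕1⊕1⊕0⊕1⊕0⊕1⊕1⊕0⊕0⊕0 = 0
s8 (pos 8,9,10,11,12,13,14,15,24,25,26,27,28,29,30,31): 1⊕0⊕0⊕0⊕0⊕1⊕1⊕1⊕0⊕1⊕1⊕0⊕1⊕0⊕0⊕0 = 1
s16 (pos 16,17,18,19,20,21,22,23,24,25,26,27,28,29,30,31): 0⊕1⊕1⊕0⊕0⊕1⊕0⊕1⊕0⊕1⊕1⊕0⊕1⊕0⊕0⊕0 = 1
Syndrome s16…s1 = 11000 → error at position 24.
Flip position 24: 0111001100001110110010101101000 → 0111001100001110110010111101000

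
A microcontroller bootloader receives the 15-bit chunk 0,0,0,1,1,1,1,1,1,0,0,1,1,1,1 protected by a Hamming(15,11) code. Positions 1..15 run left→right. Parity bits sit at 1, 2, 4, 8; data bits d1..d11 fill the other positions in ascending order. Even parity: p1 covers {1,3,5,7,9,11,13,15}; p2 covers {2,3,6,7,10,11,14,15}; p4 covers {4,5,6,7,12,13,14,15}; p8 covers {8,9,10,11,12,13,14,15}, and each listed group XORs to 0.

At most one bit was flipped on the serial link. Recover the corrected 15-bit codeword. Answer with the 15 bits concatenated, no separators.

s1 (pos 1,3,5,7,9,11,13,15): 0⊕0⊕1⊕1⊕1⊕0⊕1⊕1 = 1
s2 (pos 2,3,6,7,10,11,14,15): 0⊕0⊕1⊕1⊕0⊕0⊕1⊕1 = 0
s4 (pos 4,5,6,7,12,13,14,15): 1⊕1⊕1⊕1⊕1⊕1⊕1⊕1 = 0
s8 (pos 8,9,10,11,12,13,14,15): 1⊕1⊕0⊕0⊕1⊕1⊕1⊕1 = 0
Syndrome s8…s1 = 0001 → error at position 1.
Flip position 1: 000111111001111 → 100111111001111

100111111001111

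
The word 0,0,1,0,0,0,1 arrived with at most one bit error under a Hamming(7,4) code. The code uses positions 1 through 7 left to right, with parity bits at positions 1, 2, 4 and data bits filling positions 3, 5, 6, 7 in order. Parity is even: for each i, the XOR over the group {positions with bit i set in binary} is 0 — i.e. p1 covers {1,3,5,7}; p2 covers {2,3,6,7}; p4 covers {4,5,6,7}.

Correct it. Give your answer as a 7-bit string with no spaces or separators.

0011001

s1 (pos 1,3,5,7): 0⊕1⊕0⊕1 = 0
s2 (pos 2,3,6,7): 0⊕1⊕0⊕1 = 0
s4 (pos 4,5,6,7): 0⊕0⊕0⊕1 = 1
Syndrome s4…s1 = 100 → error at position 4.
Flip position 4: 0010001 → 0011001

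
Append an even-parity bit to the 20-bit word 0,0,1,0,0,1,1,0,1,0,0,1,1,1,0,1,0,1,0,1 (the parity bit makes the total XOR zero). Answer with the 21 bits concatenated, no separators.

001001101001110101010

XOR of the 20 data bits: 0⊕0⊕1⊕0⊕0⊕1⊕1⊕0⊕1⊕0⊕0⊕1⊕1⊕1⊕0⊕1⊕0⊕1⊕0⊕1 = 0
Parity bit = 0 (so all 21 bits XOR to 0).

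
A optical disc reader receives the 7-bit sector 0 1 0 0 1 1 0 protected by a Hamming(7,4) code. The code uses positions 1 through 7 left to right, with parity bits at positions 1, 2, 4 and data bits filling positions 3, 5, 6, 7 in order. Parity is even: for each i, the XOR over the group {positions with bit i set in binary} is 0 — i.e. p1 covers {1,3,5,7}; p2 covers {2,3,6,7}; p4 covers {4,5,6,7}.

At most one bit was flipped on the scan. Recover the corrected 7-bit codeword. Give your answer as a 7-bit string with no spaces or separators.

1100110

s1 (pos 1,3,5,7): 0⊕0⊕1⊕0 = 1
s2 (pos 2,3,6,7): 1⊕0⊕1⊕0 = 0
s4 (pos 4,5,6,7): 0⊕1⊕1⊕0 = 0
Syndrome s4…s1 = 001 → error at position 1.
Flip position 1: 0100110 → 1100110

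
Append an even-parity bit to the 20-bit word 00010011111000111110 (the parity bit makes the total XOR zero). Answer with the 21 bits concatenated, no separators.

XOR of the 20 data bits: 0⊕0⊕0⊕1⊕0⊕0⊕1⊕1⊕1⊕1⊕1⊕0⊕0⊕0⊕1⊕1⊕1⊕1⊕1⊕0 = 1
Parity bit = 1 (so all 21 bits XOR to 0).

000100111110001111101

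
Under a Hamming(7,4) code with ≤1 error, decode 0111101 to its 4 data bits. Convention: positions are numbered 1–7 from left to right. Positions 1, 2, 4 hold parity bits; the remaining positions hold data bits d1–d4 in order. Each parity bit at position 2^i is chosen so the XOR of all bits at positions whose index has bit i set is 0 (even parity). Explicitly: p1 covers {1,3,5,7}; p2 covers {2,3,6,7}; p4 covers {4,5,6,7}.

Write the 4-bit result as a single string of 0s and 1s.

1100

s1 (pos 1,3,5,7): 0⊕1⊕1⊕1 = 1
s2 (pos 2,3,6,7): 1⊕1⊕0⊕1 = 1
s4 (pos 4,5,6,7): 1⊕1⊕0⊕1 = 1
Syndrome s4…s1 = 111 → error at position 7.
Flip position 7: 0111101 → 0111100
Read data bits from positions 3,5,6,7: 1100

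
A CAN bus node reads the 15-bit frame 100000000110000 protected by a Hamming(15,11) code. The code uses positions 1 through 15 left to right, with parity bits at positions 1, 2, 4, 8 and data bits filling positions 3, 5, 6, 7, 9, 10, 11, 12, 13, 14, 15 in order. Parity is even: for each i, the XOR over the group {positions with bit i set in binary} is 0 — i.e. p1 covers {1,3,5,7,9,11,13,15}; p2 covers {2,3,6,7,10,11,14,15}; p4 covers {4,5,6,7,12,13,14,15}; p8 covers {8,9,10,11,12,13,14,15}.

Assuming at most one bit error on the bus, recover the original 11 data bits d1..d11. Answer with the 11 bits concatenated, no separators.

00000110000

s1 (pos 1,3,5,7,9,11,13,15): 1⊕0⊕0⊕0⊕0⊕1⊕0⊕0 = 0
s2 (pos 2,3,6,7,10,11,14,15): 0⊕0⊕0⊕0⊕1⊕1⊕0⊕0 = 0
s4 (pos 4,5,6,7,12,13,14,15): 0⊕0⊕0⊕0⊕0⊕0⊕0⊕0 = 0
s8 (pos 8,9,10,11,12,13,14,15): 0⊕0⊕1⊕1⊕0⊕0⊕0⊕0 = 0
Syndrome s8…s1 = 0000 → no error.
Read data bits from positions 3,5,6,7,9,10,11,12,13,14,15: 00000110000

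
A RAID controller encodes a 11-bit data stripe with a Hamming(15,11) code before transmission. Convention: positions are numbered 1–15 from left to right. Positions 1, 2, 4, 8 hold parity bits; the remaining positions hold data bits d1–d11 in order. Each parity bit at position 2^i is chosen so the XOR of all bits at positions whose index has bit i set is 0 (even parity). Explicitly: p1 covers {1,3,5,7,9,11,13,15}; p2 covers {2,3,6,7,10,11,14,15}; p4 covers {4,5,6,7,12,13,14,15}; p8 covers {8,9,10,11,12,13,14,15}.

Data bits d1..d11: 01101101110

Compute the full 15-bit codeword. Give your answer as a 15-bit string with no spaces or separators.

Place data at non-parity positions: p1 p2 0 p4 1 1 0 p8 1 1 0 1 1 1 0
p1 (pos 1,3,5,7,9,11,13,15): XOR of data positions = 0⊕1⊕0⊕1⊕0⊕1⊕0 = 1
p2 (pos 2,3,6,7,10,11,14,15): XOR of data positions = 0⊕1⊕0⊕1⊕0⊕1⊕0 = 1
p4 (pos 4,5,6,7,12,13,14,15): XOR of data positions = 1⊕1⊕0⊕1⊕1⊕1⊕0 = 1
p8 (pos 8,9,10,11,12,13,14,15): XOR of data positions = 1⊕1⊕0⊕1⊕1⊕1⊕0 = 1
Codeword: 110111011101110

110111011101110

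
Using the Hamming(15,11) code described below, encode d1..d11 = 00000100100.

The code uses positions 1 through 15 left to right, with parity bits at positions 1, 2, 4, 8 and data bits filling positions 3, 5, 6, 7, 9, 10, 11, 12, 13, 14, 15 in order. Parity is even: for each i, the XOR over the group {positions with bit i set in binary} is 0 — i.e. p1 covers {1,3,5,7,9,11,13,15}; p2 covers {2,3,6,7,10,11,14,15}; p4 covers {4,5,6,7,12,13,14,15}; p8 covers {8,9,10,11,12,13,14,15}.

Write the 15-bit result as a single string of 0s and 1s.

Place data at non-parity positions: p1 p2 0 p4 0 0 0 p8 0 1 0 0 1 0 0
p1 (pos 1,3,5,7,9,11,13,15): XOR of data positions = 0⊕0⊕0⊕0⊕0⊕1⊕0 = 1
p2 (pos 2,3,6,7,10,11,14,15): XOR of data positions = 0⊕0⊕0⊕1⊕0⊕0⊕0 = 1
p4 (pos 4,5,6,7,12,13,14,15): XOR of data positions = 0⊕0⊕0⊕0⊕1⊕0⊕0 = 1
p8 (pos 8,9,10,11,12,13,14,15): XOR of data positions = 0⊕1⊕0⊕0⊕1⊕0⊕0 = 0
Codeword: 110100000100100

110100000100100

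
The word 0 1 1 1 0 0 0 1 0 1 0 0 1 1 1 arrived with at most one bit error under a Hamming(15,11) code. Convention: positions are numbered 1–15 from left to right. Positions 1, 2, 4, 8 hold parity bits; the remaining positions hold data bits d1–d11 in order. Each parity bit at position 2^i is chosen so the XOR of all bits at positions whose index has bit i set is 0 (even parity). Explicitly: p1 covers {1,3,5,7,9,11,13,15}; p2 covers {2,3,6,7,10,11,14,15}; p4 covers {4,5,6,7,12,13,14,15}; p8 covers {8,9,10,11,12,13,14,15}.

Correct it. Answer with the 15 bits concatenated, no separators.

011100010110111

s1 (pos 1,3,5,7,9,11,13,15): 0⊕1⊕0⊕0⊕0⊕0⊕1⊕1 = 1
s2 (pos 2,3,6,7,10,11,14,15): 1⊕1⊕0⊕0⊕1⊕0⊕1⊕1 = 1
s4 (pos 4,5,6,7,12,13,14,15): 1⊕0⊕0⊕0⊕0⊕1⊕1⊕1 = 0
s8 (pos 8,9,10,11,12,13,14,15): 1⊕0⊕1⊕0⊕0⊕1⊕1⊕1 = 1
Syndrome s8…s1 = 1011 → error at position 11.
Flip position 11: 011100010100111 → 011100010110111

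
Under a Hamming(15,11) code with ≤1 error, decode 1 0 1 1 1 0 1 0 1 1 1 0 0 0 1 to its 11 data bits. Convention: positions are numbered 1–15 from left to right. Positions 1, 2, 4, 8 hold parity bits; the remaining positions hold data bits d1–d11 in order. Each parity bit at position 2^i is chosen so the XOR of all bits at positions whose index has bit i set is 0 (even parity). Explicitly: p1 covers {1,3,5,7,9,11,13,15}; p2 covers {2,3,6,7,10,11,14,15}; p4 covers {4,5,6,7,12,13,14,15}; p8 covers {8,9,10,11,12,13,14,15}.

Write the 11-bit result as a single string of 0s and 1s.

01011110001

s1 (pos 1,3,5,7,9,11,13,15): 1⊕1⊕1⊕1⊕1⊕1⊕0⊕1 = 1
s2 (pos 2,3,6,7,10,11,14,15): 0⊕1⊕0⊕1⊕1⊕1⊕0⊕1 = 1
s4 (pos 4,5,6,7,12,13,14,15): 1⊕1⊕0⊕1⊕0⊕0⊕0⊕1 = 0
s8 (pos 8,9,10,11,12,13,14,15): 0⊕1⊕1⊕1⊕0⊕0⊕0⊕1 = 0
Syndrome s8…s1 = 0011 → error at position 3.
Flip position 3: 101110101110001 → 100110101110001
Read data bits from positions 3,5,6,7,9,10,11,12,13,14,15: 01011110001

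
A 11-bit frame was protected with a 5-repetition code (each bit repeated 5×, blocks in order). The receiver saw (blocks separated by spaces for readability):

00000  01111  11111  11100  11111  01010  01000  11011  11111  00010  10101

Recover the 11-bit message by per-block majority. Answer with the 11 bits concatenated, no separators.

01111001101

Block 1 (00000): 0 ones → 0
Block 2 (01111): 4 ones → 1
Block 3 (11111): 5 ones → 1
Block 4 (11100): 3 ones → 1
Block 5 (11111): 5 ones → 1
Block 6 (01010): 2 ones → 0
Block 7 (01000): 1 one → 0
Block 8 (11011): 4 ones → 1
Block 9 (11111): 5 ones → 1
Block 10 (00010): 1 one → 0
Block 11 (10101): 3 ones → 1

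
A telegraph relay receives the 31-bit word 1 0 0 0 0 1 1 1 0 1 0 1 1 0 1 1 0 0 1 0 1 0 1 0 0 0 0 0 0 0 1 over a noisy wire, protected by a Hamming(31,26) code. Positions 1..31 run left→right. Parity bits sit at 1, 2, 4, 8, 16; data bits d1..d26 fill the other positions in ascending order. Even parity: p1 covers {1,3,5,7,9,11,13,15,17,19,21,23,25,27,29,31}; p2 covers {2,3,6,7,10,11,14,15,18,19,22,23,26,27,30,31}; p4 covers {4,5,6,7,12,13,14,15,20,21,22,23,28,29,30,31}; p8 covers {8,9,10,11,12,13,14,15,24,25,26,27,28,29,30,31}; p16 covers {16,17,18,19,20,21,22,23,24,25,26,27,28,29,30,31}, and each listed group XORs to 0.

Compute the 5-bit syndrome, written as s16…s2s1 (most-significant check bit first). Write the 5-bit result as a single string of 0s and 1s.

10010

s1 (pos 1,3,5,7,9,11,13,15,17,19,21,23,25,27,29,31): 1⊕0⊕0⊕1⊕0⊕0⊕1⊕1⊕0⊕1⊕1⊕1⊕0⊕0⊕0⊕1 = 0
s2 (pos 2,3,6,7,10,11,14,15,18,19,22,23,26,27,30,31): 0⊕0⊕1⊕1⊕1⊕0⊕0⊕1⊕0⊕1⊕0⊕1⊕0⊕0⊕0⊕1 = 1
s4 (pos 4,5,6,7,12,13,14,15,20,21,22,23,28,29,30,31): 0⊕0⊕1⊕1⊕1⊕1⊕0⊕1⊕0⊕1⊕0⊕1⊕0⊕0⊕0⊕1 = 0
s8 (pos 8,9,10,11,12,13,14,15,24,25,26,27,28,29,30,31): 1⊕0⊕1⊕0⊕1⊕1⊕0⊕1⊕0⊕0⊕0⊕0⊕0⊕0⊕0⊕1 = 0
s16 (pos 16,17,18,19,20,21,22,23,24,25,26,27,28,29,30,31): 1⊕0⊕0⊕1⊕0⊕1⊕0⊕1⊕0⊕0⊕0⊕0⊕0⊕0⊕0⊕1 = 1
Syndrome s16…s1 = 10010 → error at position 18.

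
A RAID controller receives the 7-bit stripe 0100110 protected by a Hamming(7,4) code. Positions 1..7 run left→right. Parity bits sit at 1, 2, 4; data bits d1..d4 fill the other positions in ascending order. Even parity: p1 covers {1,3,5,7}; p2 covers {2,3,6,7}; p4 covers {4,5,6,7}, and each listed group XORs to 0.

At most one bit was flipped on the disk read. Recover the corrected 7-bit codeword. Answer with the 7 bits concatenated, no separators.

s1 (pos 1,3,5,7): 0⊕0⊕1⊕0 = 1
s2 (pos 2,3,6,7): 1⊕0⊕1⊕0 = 0
s4 (pos 4,5,6,7): 0⊕1⊕1⊕0 = 0
Syndrome s4…s1 = 001 → error at position 1.
Flip position 1: 0100110 → 1100110

1100110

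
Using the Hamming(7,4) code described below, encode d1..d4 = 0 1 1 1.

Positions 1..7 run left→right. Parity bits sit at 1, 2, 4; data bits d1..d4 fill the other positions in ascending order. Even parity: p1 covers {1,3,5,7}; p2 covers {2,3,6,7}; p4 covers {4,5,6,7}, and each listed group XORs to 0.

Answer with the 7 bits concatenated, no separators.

Place data at non-parity positions: p1 p2 0 p4 1 1 1
p1 (pos 1,3,5,7): XOR of data positions = 0⊕1⊕1 = 0
p2 (pos 2,3,6,7): XOR of data positions = 0⊕1⊕1 = 0
p4 (pos 4,5,6,7): XOR of data positions = 1⊕1⊕1 = 1
Codeword: 0001111

0001111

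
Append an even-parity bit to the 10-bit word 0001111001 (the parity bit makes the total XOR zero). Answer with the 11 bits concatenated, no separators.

00011110011

XOR of the 10 data bits: 0⊕0⊕0⊕1⊕1⊕1⊕1⊕0⊕0⊕1 = 1
Parity bit = 1 (so all 11 bits XOR to 0).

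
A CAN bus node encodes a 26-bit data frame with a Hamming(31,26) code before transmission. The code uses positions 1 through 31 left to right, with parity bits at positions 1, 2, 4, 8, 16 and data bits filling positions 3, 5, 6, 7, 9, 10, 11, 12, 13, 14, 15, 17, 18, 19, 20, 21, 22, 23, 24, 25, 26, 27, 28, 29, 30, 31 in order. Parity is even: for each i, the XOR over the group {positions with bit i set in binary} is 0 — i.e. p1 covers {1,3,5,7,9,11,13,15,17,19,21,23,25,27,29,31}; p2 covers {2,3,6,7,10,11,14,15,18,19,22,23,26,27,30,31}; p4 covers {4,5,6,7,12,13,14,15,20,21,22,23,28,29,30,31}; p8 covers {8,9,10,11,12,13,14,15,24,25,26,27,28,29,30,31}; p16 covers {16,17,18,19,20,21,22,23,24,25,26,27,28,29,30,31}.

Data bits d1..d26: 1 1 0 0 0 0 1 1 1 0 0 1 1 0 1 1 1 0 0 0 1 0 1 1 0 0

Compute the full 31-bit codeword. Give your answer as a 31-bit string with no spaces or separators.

1110100000111000110111000101100

Place data at non-parity positions: p1 p2 1 p4 1 0 0 p8 0 0 1 1 1 0 0 p16 1 1 0 1 1 1 0 0 0 1 0 1 1 0 0
p1 (pos 1,3,5,7,9,11,13,15,17,19,21,23,25,27,29,31): XOR of data positions = 1⊕1⊕0⊕0⊕1⊕1⊕0⊕1⊕0⊕1⊕0⊕0⊕0⊕1⊕0 = 1
p2 (pos 2,3,6,7,10,11,14,15,18,19,22,23,26,27,30,31): XOR of data positions = 1⊕0⊕0⊕0⊕1⊕0⊕0⊕1⊕0⊕1⊕0⊕1⊕0⊕0⊕0 = 1
p4 (pos 4,5,6,7,12,13,14,15,20,21,22,23,28,29,30,31): XOR of data positions = 1⊕0⊕0⊕1⊕1⊕0⊕0⊕1⊕1⊕1⊕0⊕1⊕1⊕0⊕0 = 0
p8 (pos 8,9,10,11,12,13,14,15,24,25,26,27,28,29,30,31): XOR of data positions = 0⊕0⊕1⊕1⊕1⊕0⊕0⊕0⊕0⊕1⊕0⊕1⊕1⊕0⊕0 = 0
p16 (pos 16,17,18,19,20,21,22,23,24,25,26,27,28,29,30,31): XOR of data positions = 1⊕1⊕0⊕1⊕1⊕1⊕0⊕0⊕0⊕1⊕0⊕1⊕1⊕0⊕0 = 0
Codeword: 1110100000111000110111000101100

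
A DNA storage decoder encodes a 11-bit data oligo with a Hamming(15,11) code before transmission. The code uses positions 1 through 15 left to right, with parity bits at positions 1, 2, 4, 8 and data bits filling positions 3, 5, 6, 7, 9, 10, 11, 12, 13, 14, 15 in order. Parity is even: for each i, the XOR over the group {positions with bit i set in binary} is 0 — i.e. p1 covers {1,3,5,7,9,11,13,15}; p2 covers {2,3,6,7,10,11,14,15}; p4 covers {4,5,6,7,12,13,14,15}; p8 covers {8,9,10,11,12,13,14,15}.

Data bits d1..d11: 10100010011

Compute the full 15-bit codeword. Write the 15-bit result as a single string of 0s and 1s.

111101010010011

Place data at non-parity positions: p1 p2 1 p4 0 1 0 p8 0 0 1 0 0 1 1
p1 (pos 1,3,5,7,9,11,13,15): XOR of data positions = 1⊕0⊕0⊕0⊕1⊕0⊕1 = 1
p2 (pos 2,3,6,7,10,11,14,15): XOR of data positions = 1⊕1⊕0⊕0⊕1⊕1⊕1 = 1
p4 (pos 4,5,6,7,12,13,14,15): XOR of data positions = 0⊕1⊕0⊕0⊕0⊕1⊕1 = 1
p8 (pos 8,9,10,11,12,13,14,15): XOR of data positions = 0⊕0⊕1⊕0⊕0⊕1⊕1 = 1
Codeword: 111101010010011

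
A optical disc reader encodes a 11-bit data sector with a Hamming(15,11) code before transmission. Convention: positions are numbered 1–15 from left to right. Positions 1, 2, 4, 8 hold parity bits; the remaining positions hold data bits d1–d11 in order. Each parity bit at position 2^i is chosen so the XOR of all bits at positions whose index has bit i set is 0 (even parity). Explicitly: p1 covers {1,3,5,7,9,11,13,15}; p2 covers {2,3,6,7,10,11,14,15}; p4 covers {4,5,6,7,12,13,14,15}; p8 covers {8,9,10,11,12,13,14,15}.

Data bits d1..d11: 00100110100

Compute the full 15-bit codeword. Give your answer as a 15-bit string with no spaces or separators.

Place data at non-parity positions: p1 p2 0 p4 0 1 0 p8 0 1 1 0 1 0 0
p1 (pos 1,3,5,7,9,11,13,15): XOR of data positions = 0⊕0⊕0⊕0⊕1⊕1⊕0 = 0
p2 (pos 2,3,6,7,10,11,14,15): XOR of data positions = 0⊕1⊕0⊕1⊕1⊕0⊕0 = 1
p4 (pos 4,5,6,7,12,13,14,15): XOR of data positions = 0⊕1⊕0⊕0⊕1⊕0⊕0 = 0
p8 (pos 8,9,10,11,12,13,14,15): XOR of data positions = 0⊕1⊕1⊕0⊕1⊕0⊕0 = 1
Codeword: 010001010110100

010001010110100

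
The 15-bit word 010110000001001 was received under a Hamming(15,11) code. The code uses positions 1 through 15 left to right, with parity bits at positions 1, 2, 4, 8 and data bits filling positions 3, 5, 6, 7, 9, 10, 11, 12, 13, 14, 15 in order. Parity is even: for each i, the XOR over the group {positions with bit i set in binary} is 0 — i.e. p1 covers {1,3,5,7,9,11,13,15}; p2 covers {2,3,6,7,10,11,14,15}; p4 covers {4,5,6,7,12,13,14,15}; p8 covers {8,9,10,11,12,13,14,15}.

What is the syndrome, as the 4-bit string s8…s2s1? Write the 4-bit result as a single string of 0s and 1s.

s1 (pos 1,3,5,7,9,11,13,15): 0⊕0⊕1⊕0⊕0⊕0⊕0⊕1 = 0
s2 (pos 2,3,6,7,10,11,14,15): 1⊕0⊕0⊕0⊕0⊕0⊕0⊕1 = 0
s4 (pos 4,5,6,7,12,13,14,15): 1⊕1⊕0⊕0⊕1⊕0⊕0⊕1 = 0
s8 (pos 8,9,10,11,12,13,14,15): 0⊕0⊕0⊕0⊕1⊕0⊕0⊕1 = 0
Syndrome s8…s1 = 0000 → no error.

0000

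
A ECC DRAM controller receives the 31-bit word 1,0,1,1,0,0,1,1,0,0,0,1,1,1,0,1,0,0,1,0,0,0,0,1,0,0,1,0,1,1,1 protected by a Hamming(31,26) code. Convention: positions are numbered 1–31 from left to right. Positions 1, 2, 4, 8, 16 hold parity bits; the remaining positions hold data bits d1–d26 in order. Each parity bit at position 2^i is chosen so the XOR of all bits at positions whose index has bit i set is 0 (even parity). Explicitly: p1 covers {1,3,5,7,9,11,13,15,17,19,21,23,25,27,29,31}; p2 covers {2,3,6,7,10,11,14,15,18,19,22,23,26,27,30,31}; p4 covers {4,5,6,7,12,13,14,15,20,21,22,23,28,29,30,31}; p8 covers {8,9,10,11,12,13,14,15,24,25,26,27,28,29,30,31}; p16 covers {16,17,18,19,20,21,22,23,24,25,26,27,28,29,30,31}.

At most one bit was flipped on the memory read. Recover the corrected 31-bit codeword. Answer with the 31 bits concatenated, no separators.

1011001100011101001000010110111

s1 (pos 1,3,5,7,9,11,13,15,17,19,21,23,25,27,29,31): 1⊕1⊕0⊕1⊕0⊕0⊕1⊕0⊕0⊕1⊕0⊕0⊕0⊕1⊕1⊕1 = 0
s2 (pos 2,3,6,7,10,11,14,15,18,19,22,23,26,27,30,31): 0⊕1⊕0⊕1⊕0⊕0⊕1⊕0⊕0⊕1⊕0⊕0⊕0⊕1⊕1⊕1 = 1
s4 (pos 4,5,6,7,12,13,14,15,20,21,22,23,28,29,30,31): 1⊕0⊕0⊕1⊕1⊕1⊕1⊕0⊕0⊕0⊕0⊕0⊕0⊕1⊕1⊕1 = 0
s8 (pos 8,9,10,11,12,13,14,15,24,25,26,27,28,29,30,31): 1⊕0⊕0⊕0⊕1⊕1⊕1⊕0⊕1⊕0⊕0⊕1⊕0⊕1⊕1⊕1 = 1
s16 (pos 16,17,18,19,20,21,22,23,24,25,26,27,28,29,30,31): 1⊕0⊕0⊕1⊕0⊕0⊕0⊕0⊕1⊕0⊕0⊕1⊕0⊕1⊕1⊕1 = 1
Syndrome s16…s1 = 11010 → error at position 26.
Flip position 26: 1011001100011101001000010010111 → 1011001100011101001000010110111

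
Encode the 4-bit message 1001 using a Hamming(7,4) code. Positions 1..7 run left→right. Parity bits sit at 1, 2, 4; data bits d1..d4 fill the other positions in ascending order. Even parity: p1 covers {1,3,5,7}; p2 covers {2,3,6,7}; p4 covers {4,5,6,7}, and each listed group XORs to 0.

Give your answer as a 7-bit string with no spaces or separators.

Place data at non-parity positions: p1 p2 1 p4 0 0 1
p1 (pos 1,3,5,7): XOR of data positions = 1⊕0⊕1 = 0
p2 (pos 2,3,6,7): XOR of data positions = 1⊕0⊕1 = 0
p4 (pos 4,5,6,7): XOR of data positions = 0⊕0⊕1 = 1
Codeword: 0011001

0011001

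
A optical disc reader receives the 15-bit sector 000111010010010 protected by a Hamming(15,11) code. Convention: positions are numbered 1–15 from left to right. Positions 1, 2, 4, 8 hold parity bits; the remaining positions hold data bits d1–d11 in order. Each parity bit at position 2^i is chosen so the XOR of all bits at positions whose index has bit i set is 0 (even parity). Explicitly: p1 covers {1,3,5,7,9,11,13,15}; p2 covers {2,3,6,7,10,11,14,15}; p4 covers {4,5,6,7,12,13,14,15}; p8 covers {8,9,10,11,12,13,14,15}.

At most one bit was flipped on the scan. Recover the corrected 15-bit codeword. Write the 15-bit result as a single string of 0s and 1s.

000111010110010

s1 (pos 1,3,5,7,9,11,13,15): 0⊕0⊕1⊕0⊕0⊕1⊕0⊕0 = 0
s2 (pos 2,3,6,7,10,11,14,15): 0⊕0⊕1⊕0⊕0⊕1⊕1⊕0 = 1
s4 (pos 4,5,6,7,12,13,14,15): 1⊕1⊕1⊕0⊕0⊕0⊕1⊕0 = 0
s8 (pos 8,9,10,11,12,13,14,15): 1⊕0⊕0⊕1⊕0⊕0⊕1⊕0 = 1
Syndrome s8…s1 = 1010 → error at position 10.
Flip position 10: 000111010010010 → 000111010110010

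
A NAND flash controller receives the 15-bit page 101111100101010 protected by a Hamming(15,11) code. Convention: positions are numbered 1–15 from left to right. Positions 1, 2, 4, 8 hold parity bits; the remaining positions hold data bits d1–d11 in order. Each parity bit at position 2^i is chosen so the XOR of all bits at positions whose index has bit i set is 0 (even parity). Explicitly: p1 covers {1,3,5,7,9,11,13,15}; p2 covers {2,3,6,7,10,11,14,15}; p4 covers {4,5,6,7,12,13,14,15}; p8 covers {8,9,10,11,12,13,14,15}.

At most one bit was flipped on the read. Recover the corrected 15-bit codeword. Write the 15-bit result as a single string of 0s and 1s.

s1 (pos 1,3,5,7,9,11,13,15): 1⊕1⊕1⊕1⊕0⊕0⊕0⊕0 = 0
s2 (pos 2,3,6,7,10,11,14,15): 0⊕1⊕1⊕1⊕1⊕0⊕1⊕0 = 1
s4 (pos 4,5,6,7,12,13,14,15): 1⊕1⊕1⊕1⊕1⊕0⊕1⊕0 = 0
s8 (pos 8,9,10,11,12,13,14,15): 0⊕0⊕1⊕0⊕1⊕0⊕1⊕0 = 1
Syndrome s8…s1 = 1010 → error at position 10.
Flip position 10: 101111100101010 → 101111100001010

101111100001010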